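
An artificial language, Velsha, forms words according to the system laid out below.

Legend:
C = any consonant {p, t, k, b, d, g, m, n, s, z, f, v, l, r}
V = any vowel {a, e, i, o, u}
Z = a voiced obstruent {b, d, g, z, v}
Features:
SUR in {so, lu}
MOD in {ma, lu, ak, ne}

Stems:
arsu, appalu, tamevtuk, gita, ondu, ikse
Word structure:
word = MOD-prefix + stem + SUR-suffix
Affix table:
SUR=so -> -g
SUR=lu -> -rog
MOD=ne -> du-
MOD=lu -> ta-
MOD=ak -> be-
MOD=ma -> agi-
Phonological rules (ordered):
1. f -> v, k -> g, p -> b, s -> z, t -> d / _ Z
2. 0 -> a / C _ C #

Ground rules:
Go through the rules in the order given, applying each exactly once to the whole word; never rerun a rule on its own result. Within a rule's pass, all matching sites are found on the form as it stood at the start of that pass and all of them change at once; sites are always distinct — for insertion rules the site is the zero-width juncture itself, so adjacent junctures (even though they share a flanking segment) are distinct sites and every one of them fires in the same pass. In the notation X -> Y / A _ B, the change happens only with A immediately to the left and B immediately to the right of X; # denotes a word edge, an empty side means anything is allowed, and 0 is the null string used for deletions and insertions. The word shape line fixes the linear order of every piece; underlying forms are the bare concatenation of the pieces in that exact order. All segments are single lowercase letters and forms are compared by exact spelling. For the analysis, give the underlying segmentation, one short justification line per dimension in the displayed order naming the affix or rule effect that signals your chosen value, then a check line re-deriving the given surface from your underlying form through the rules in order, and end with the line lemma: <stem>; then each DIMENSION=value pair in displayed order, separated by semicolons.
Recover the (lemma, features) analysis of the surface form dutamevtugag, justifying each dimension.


underlying: du-tamevtuk-g
SUR=so - signalled by the affix -g
MOD=ne - signalled by the affix du-
check: dutamevtukg -> dutamevtugg -> dutamevtugag
lemma: tamevtuk; SUR=so; MOD=ne


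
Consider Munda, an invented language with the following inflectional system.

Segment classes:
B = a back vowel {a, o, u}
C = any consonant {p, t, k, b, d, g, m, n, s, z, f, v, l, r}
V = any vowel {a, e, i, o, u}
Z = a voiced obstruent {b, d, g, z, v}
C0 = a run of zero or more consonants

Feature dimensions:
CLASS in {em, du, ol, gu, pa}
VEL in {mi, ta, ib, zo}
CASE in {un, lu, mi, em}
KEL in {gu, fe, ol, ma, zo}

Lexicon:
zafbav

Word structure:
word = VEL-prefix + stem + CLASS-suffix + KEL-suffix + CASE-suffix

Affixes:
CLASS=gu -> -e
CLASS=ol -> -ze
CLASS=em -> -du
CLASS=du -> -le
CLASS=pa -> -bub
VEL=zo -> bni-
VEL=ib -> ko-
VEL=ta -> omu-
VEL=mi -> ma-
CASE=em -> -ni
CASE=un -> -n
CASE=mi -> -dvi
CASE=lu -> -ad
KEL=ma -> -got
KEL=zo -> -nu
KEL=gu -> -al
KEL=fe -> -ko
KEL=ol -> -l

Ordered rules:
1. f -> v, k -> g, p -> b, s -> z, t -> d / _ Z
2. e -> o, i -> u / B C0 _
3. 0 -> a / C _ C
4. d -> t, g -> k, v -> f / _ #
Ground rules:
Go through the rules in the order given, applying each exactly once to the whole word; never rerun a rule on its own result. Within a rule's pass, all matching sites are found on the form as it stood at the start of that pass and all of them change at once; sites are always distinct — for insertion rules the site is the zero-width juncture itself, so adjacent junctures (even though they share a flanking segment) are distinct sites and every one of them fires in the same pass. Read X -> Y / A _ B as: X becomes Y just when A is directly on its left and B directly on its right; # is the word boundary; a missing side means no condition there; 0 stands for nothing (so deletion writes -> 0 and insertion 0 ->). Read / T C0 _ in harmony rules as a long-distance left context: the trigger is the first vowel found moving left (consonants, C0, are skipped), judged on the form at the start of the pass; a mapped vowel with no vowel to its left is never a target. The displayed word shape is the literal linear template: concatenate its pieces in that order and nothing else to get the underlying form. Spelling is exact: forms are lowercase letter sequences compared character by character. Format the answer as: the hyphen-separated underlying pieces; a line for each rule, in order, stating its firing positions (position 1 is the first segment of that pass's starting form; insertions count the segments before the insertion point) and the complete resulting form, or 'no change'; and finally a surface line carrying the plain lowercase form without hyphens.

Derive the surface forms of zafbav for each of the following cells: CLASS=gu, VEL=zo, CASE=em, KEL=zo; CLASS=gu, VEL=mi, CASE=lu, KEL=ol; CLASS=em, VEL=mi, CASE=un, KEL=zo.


cell CLASS=gu, VEL=zo, CASE=em, KEL=zo:
underlying: bni-zafbav-e-nu-ni
1. f -> v, k -> g, p -> b, s -> z, t -> d / _ Z: fires at position(s) 6: bnizavbavenuni
2. e -> o, i -> u / B C0 _: fires at position(s) 10, 14: bnizavbavonunu
3. 0 -> a / C _ C: inserts after position(s) 1, 6: banizavabavonunu
4. d -> t, g -> k, v -> f / _ #: no change
surface: banizavabavonunu

cell CLASS=gu, VEL=mi, CASE=lu, KEL=ol:
underlying: ma-zafbav-e-l-ad
1. f -> v, k -> g, p -> b, s -> z, t -> d / _ Z: fires at position(s) 5: mazavbavelad
2. e -> o, i -> u / B C0 _: fires at position(s) 9: mazavbavolad
3. 0 -> a / C _ C: inserts after position(s) 5: mazavabavolad
4. d -> t, g -> k, v -> f / _ #: fires at position(s) 13: mazavabavolat
surface: mazavabavolat

cell CLASS=em, VEL=mi, CASE=un, KEL=zo:
underlying: ma-zafbav-du-nu-n
1. f -> v, k -> g, p -> b, s -> z, t -> d / _ Z: fires at position(s) 5: mazavbavdunun
2. e -> o, i -> u / B C0 _: no change
3. 0 -> a / C _ C: inserts after position(s) 5, 8: mazavabavadunun
4. d -> t, g -> k, v -> f / _ #: no change
surface: mazavabavadunun


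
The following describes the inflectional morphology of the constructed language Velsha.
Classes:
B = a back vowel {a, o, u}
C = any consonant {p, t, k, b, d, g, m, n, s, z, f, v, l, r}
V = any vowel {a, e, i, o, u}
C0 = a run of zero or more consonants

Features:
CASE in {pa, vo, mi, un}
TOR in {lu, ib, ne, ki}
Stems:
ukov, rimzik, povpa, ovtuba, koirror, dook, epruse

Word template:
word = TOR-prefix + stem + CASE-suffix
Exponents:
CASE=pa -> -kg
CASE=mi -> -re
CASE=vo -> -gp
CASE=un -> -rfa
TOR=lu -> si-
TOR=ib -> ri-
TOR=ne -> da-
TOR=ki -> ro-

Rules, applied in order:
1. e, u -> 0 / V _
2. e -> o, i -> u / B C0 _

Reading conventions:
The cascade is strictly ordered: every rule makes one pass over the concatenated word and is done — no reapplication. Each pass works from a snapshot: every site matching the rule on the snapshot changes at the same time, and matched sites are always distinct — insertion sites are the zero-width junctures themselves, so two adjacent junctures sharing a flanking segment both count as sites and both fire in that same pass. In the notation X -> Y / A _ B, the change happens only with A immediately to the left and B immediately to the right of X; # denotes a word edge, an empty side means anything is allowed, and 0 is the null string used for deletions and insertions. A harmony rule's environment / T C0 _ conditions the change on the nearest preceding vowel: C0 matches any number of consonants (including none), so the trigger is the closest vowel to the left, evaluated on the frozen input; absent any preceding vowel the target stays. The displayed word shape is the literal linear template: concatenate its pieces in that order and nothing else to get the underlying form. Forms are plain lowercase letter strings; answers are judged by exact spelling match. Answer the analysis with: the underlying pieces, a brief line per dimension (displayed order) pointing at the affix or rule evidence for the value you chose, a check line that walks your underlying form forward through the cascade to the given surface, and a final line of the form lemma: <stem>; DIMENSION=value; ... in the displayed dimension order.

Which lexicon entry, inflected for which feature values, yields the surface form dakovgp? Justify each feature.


underlying: da-ukov-gp
CASE=vo - signalled by the affix -gp
TOR=ne - signalled by the affix da-
check: daukovgp -> dakovgp -> dakovgp
lemma: ukov; CASE=vo; TOR=ne


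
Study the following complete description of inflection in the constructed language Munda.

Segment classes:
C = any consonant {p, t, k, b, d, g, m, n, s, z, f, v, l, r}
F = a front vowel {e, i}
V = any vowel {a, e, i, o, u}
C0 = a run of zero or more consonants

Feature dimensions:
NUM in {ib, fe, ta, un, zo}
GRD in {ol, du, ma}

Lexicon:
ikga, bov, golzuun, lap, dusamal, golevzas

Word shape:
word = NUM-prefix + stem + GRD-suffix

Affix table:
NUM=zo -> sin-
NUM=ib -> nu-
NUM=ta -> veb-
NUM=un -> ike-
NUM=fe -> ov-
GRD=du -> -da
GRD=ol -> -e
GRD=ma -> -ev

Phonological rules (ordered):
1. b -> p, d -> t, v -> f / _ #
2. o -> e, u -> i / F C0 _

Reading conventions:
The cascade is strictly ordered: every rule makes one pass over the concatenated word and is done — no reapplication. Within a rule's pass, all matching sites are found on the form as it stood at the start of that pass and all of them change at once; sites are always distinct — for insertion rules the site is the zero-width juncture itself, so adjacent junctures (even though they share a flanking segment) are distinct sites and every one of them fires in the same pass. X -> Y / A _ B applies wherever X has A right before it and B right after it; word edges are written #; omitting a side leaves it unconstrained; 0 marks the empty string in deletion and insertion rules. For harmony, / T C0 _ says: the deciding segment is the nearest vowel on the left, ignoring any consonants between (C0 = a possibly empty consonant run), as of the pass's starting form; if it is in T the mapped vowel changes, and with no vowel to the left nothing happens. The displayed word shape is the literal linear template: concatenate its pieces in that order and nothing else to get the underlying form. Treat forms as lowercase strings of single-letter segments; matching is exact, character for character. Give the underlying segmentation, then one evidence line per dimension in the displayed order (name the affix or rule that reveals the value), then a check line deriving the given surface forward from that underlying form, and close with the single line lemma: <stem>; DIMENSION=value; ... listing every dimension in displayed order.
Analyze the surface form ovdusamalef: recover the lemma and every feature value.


underlying: ov-dusamal-ev
NUM=fe - signalled by the affix ov-
GRD=ma - signalled by the affix -ev
check: ovdusamalev -> ovdusamalef -> ovdusamalef
lemma: dusamal; NUM=fe; GRD=ma


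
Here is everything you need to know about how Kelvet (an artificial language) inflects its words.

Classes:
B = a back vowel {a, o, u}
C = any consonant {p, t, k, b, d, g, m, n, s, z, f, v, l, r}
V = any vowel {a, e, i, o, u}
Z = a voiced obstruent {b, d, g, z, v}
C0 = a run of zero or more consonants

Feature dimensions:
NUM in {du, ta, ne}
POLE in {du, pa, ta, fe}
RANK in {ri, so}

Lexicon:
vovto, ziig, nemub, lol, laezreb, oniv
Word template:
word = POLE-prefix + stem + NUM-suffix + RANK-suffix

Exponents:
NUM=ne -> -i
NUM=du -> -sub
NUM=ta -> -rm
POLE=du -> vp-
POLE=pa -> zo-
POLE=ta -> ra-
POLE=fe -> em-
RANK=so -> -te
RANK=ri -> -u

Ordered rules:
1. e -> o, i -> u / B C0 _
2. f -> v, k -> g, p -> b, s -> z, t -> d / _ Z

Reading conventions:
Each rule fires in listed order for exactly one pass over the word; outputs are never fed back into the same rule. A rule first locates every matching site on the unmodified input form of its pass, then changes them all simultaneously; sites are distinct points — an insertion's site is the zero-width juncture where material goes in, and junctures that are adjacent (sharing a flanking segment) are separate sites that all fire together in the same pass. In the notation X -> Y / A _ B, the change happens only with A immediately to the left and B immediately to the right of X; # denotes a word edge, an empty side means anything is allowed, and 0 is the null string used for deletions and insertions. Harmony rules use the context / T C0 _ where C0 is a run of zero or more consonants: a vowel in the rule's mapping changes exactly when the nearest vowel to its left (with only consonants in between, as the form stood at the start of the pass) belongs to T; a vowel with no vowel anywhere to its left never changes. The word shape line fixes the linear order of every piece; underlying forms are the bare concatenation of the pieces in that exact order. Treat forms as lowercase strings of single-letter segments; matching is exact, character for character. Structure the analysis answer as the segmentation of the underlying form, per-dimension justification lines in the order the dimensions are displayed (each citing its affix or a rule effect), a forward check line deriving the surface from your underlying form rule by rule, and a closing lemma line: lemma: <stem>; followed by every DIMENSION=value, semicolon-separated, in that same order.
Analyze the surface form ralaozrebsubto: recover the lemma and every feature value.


underlying: ra-laezreb-sub-te
NUM=du - signalled by the affix -sub
POLE=ta - signalled by the affix ra-
RANK=so - signalled by the affix -te
check: ralaezrebsubte -> ralaozrebsubto -> ralaozrebsubto
lemma: laezreb; NUM=du; POLE=ta; RANK=so


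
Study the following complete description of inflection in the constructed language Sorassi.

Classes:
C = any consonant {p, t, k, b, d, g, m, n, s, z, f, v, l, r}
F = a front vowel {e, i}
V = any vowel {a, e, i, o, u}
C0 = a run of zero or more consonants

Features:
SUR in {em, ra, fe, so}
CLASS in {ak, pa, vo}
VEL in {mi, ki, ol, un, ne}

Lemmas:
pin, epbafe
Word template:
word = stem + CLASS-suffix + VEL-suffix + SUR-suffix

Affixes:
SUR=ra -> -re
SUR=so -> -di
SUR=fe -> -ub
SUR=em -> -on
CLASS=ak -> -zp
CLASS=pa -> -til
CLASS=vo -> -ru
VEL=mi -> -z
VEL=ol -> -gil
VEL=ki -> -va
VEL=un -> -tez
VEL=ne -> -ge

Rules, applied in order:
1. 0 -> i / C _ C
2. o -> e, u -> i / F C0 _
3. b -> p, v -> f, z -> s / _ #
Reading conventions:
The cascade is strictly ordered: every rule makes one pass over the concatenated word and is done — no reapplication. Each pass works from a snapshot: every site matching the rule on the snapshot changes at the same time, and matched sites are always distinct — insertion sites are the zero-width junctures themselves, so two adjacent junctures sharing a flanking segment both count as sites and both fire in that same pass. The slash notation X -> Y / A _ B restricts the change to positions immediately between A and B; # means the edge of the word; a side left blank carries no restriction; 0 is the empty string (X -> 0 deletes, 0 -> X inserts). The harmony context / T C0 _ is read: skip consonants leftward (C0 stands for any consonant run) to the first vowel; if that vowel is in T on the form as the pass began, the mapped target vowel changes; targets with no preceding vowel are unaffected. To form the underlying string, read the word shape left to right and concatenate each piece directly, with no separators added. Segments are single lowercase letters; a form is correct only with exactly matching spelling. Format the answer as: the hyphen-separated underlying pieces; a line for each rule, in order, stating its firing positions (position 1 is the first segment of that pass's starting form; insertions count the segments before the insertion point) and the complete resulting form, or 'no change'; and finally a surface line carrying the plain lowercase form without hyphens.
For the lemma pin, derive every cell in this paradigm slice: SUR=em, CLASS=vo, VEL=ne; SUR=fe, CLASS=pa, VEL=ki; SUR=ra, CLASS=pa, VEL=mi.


cell SUR=em, CLASS=vo, VEL=ne:
underlying: pin-ru-ge-on
1. 0 -> i / C _ C: inserts after position(s) 3: pinirugeon
2. o -> e, u -> i / F C0 _: fires at position(s) 6, 9: pinirigeen
3. b -> p, v -> f, z -> s / _ #: no change
surface: pinirigeen

cell SUR=fe, CLASS=pa, VEL=ki:
underlying: pin-til-va-ub
1. 0 -> i / C _ C: inserts after position(s) 3, 6: pinitilivaub
2. o -> e, u -> i / F C0 _: no change
3. b -> p, v -> f, z -> s / _ #: fires at position(s) 12: pinitilivaup
surface: pinitilivaup

cell SUR=ra, CLASS=pa, VEL=mi:
underlying: pin-til-z-re
1. 0 -> i / C _ C: inserts after position(s) 3, 6, 7: pinitilizire
2. o -> e, u -> i / F C0 _: no change
3. b -> p, v -> f, z -> s / _ #: no change
surface: pinitilizire


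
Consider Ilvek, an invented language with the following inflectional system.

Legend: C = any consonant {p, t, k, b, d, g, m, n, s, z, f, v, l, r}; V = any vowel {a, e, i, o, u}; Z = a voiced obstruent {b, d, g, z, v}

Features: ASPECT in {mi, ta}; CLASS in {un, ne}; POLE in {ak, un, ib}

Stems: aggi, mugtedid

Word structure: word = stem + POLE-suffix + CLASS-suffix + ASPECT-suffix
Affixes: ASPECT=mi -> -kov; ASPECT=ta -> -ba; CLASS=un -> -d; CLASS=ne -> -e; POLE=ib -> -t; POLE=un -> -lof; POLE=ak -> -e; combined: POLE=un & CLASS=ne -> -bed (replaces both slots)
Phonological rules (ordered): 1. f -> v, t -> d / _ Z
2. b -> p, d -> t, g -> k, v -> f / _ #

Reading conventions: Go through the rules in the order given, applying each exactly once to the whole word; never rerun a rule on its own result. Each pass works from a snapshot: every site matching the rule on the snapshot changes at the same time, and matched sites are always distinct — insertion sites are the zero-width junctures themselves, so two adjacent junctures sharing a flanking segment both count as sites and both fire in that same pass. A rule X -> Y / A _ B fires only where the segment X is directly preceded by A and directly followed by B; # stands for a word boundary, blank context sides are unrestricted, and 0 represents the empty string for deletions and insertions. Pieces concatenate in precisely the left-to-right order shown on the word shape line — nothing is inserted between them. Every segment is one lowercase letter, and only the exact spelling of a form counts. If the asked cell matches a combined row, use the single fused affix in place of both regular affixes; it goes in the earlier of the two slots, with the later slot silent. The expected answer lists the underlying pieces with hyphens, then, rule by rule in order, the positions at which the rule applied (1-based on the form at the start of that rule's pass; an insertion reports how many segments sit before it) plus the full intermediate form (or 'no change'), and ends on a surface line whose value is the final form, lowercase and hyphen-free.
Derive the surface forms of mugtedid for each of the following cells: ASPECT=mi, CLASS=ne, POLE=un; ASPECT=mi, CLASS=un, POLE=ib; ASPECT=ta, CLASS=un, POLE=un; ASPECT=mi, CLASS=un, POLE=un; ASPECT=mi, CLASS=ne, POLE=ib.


cell ASPECT=mi, CLASS=ne, POLE=un:
underlying: mugtedid-bed-kov
1. f -> v, t -> d / _ Z: no change
2. b -> p, d -> t, g -> k, v -> f / _ #: fires at position(s) 14: mugtedidbedkof
surface: mugtedidbedkof

cell ASPECT=mi, CLASS=un, POLE=ib:
underlying: mugtedid-t-d-kov
1. f -> v, t -> d / _ Z: fires at position(s) 9: mugtedidddkov
2. b -> p, d -> t, g -> k, v -> f / _ #: fires at position(s) 13: mugtedidddkof
surface: mugtedidddkof

cell ASPECT=ta, CLASS=un, POLE=un:
underlying: mugtedid-lof-d-ba
1. f -> v, t -> d / _ Z: fires at position(s) 11: mugtedidlovdba
2. b -> p, d -> t, g -> k, v -> f / _ #: no change
surface: mugtedidlovdba

cell ASPECT=mi, CLASS=un, POLE=un:
underlying: mugtedid-lof-d-kov
1. f -> v, t -> d / _ Z: fires at position(s) 11: mugtedidlovdkov
2. b -> p, d -> t, g -> k, v -> f / _ #: fires at position(s) 15: mugtedidlovdkof
surface: mugtedidlovdkof

cell ASPECT=mi, CLASS=ne, POLE=ib:
underlying: mugtedid-t-e-kov
1. f -> v, t -> d / _ Z: no change
2. b -> p, d -> t, g -> k, v -> f / _ #: fires at position(s) 13: mugtedidtekof
surface: mugtedidtekof


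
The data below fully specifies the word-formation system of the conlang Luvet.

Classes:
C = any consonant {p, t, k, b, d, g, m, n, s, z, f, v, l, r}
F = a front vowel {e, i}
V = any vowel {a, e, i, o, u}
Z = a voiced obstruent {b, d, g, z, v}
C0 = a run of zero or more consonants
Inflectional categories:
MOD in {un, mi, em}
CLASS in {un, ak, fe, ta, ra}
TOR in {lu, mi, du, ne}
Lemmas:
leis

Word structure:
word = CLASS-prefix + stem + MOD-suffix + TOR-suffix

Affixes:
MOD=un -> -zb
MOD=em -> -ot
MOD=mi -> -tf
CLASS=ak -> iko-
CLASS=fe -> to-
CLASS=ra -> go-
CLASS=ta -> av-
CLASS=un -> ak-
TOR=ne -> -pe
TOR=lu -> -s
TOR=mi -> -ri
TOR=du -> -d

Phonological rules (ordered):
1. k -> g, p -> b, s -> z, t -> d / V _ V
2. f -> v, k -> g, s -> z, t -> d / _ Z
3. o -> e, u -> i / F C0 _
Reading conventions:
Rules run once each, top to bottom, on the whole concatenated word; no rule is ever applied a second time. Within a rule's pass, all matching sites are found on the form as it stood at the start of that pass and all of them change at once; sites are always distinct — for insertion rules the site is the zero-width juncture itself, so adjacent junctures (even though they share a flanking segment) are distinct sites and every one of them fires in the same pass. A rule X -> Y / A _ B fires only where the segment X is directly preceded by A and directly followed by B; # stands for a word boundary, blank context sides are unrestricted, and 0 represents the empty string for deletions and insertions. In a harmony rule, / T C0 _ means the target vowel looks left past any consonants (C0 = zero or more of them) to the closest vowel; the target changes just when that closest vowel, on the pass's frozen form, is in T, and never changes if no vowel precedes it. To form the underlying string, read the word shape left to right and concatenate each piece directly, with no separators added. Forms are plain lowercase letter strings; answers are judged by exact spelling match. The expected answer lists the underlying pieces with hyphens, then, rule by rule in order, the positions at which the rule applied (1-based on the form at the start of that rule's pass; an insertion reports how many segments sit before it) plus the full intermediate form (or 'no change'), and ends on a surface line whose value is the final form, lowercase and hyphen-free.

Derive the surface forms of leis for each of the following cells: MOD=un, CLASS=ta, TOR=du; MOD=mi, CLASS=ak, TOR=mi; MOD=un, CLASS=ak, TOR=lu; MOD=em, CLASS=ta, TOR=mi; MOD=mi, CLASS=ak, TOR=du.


cell MOD=un, CLASS=ta, TOR=du:
underlying: av-leis-zb-d
1. k -> g, p -> b, s -> z, t -> d / V _ V: no change
2. f -> v, k -> g, s -> z, t -> d / _ Z: fires at position(s) 6: avleizzbd
3. o -> e, u -> i / F C0 _: no change
surface: avleizzbd

cell MOD=mi, CLASS=ak, TOR=mi:
underlying: iko-leis-tf-ri
1. k -> g, p -> b, s -> z, t -> d / V _ V: fires at position(s) 2: igoleistfri
2. f -> v, k -> g, s -> z, t -> d / _ Z: no change
3. o -> e, u -> i / F C0 _: fires at position(s) 3: igeleistfri
surface: igeleistfri

cell MOD=un, CLASS=ak, TOR=lu:
underlying: iko-leis-zb-s
1. k -> g, p -> b, s -> z, t -> d / V _ V: fires at position(s) 2: igoleiszbs
2. f -> v, k -> g, s -> z, t -> d / _ Z: fires at position(s) 7: igoleizzbs
3. o -> e, u -> i / F C0 _: fires at position(s) 3: igeleizzbs
surface: igeleizzbs

cell MOD=em, CLASS=ta, TOR=mi:
underlying: av-leis-ot-ri
1. k -> g, p -> b, s -> z, t -> d / V _ V: fires at position(s) 6: avleizotri
2. f -> v, k -> g, s -> z, t -> d / _ Z: no change
3. o -> e, u -> i / F C0 _: fires at position(s) 7: avleizetri
surface: avleizetri

cell MOD=mi, CLASS=ak, TOR=du:
underlying: iko-leis-tf-d
1. k -> g, p -> b, s -> z, t -> d / V _ V: fires at position(s) 2: igoleistfd
2. f -> v, k -> g, s -> z, t -> d / _ Z: fires at position(s) 9: igoleistvd
3. o -> e, u -> i / F C0 _: fires at position(s) 3: igeleistvd
surface: igeleistvd


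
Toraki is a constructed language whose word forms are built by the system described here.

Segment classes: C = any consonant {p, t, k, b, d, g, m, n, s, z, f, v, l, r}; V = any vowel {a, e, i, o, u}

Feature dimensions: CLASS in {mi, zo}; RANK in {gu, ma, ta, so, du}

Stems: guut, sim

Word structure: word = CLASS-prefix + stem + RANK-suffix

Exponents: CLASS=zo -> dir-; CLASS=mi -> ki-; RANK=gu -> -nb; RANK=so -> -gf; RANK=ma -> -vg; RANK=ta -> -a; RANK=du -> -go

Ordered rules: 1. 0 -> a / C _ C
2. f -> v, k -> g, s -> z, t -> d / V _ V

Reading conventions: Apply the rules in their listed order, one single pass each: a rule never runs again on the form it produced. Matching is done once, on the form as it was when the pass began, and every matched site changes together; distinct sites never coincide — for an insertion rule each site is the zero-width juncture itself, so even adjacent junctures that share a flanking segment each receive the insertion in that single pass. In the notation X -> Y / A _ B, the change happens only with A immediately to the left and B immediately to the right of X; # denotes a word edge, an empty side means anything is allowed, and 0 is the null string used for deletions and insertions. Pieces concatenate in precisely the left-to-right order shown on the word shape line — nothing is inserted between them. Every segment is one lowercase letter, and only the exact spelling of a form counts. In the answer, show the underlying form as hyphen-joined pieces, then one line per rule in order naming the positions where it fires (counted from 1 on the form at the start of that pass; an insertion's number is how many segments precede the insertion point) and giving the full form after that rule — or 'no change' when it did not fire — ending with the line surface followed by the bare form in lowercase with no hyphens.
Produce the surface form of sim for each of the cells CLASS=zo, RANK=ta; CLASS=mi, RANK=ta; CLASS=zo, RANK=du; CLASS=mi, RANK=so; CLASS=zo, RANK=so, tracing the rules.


cell CLASS=zo, RANK=ta:
underlying: dir-sim-a
1. 0 -> a / C _ C: inserts after position(s) 3: dirasima
2. f -> v, k -> g, s -> z, t -> d / V _ V: fires at position(s) 5: dirazima
surface: dirazima

cell CLASS=mi, RANK=ta:
underlying: ki-sim-a
1. 0 -> a / C _ C: no change
2. f -> v, k -> g, s -> z, t -> d / V _ V: fires at position(s) 3: kizima
surface: kizima

cell CLASS=zo, RANK=du:
underlying: dir-sim-go
1. 0 -> a / C _ C: inserts after position(s) 3, 6: dirasimago
2. f -> v, k -> g, s -> z, t -> d / V _ V: fires at position(s) 5: dirazimago
surface: dirazimago

cell CLASS=mi, RANK=so:
underlying: ki-sim-gf
1. 0 -> a / C _ C: inserts after position(s) 5, 6: kisimagaf
2. f -> v, k -> g, s -> z, t -> d / V _ V: fires at position(s) 3: kizimagaf
surface: kizimagaf

cell CLASS=zo, RANK=so:
underlying: dir-sim-gf
1. 0 -> a / C _ C: inserts after position(s) 3, 6, 7: dirasimagaf
2. f -> v, k -> g, s -> z, t -> d / V _ V: fires at position(s) 5: dirazimagaf
surface: dirazimagaf


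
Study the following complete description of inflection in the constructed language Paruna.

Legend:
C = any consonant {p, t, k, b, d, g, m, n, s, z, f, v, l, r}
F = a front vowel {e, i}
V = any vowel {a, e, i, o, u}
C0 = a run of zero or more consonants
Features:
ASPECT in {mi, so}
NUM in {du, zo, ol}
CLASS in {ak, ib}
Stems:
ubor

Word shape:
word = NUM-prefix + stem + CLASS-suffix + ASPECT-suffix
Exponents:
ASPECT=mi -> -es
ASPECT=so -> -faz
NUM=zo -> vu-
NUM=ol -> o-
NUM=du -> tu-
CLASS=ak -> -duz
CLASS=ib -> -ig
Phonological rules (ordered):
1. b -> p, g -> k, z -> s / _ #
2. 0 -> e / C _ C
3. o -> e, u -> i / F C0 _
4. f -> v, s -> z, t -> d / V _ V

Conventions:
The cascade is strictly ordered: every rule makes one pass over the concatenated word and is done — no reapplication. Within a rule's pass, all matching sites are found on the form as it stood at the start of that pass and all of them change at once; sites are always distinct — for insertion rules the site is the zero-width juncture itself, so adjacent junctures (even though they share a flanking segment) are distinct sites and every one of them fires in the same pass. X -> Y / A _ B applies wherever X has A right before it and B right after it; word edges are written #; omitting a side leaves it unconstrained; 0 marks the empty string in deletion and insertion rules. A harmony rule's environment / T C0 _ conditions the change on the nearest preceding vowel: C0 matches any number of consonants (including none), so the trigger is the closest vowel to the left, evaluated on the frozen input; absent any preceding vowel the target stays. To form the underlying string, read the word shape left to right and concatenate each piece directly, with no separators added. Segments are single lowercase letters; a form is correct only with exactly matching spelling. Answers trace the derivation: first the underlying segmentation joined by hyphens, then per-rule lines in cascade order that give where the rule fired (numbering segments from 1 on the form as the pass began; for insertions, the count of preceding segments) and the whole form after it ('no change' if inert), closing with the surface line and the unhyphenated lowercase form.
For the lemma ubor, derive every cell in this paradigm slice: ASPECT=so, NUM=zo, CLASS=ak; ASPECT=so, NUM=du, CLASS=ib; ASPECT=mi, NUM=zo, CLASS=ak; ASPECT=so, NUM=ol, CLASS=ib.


cell ASPECT=so, NUM=zo, CLASS=ak:
underlying: vu-ubor-duz-faz
1. b -> p, g -> k, z -> s / _ #: fires at position(s) 12: vuuborduzfas
2. 0 -> e / C _ C: inserts after position(s) 6, 9: vuuboreduzefas
3. o -> e, u -> i / F C0 _: fires at position(s) 9: vuuboredizefas
4. f -> v, s -> z, t -> d / V _ V: fires at position(s) 12: vuuboredizevas
surface: vuuboredizevas

cell ASPECT=so, NUM=du, CLASS=ib:
underlying: tu-ubor-ig-faz
1. b -> p, g -> k, z -> s / _ #: fires at position(s) 11: tuuborigfas
2. 0 -> e / C _ C: inserts after position(s) 8: tuuborigefas
3. o -> e, u -> i / F C0 _: no change
4. f -> v, s -> z, t -> d / V _ V: fires at position(s) 10: tuuborigevas
surface: tuuborigevas

cell ASPECT=mi, NUM=zo, CLASS=ak:
underlying: vu-ubor-duz-es
1. b -> p, g -> k, z -> s / _ #: no change
2. 0 -> e / C _ C: inserts after position(s) 6: vuuboreduzes
3. o -> e, u -> i / F C0 _: fires at position(s) 9: vuuboredizes
4. f -> v, s -> z, t -> d / V _ V: no change
surface: vuuboredizes

cell ASPECT=so, NUM=ol, CLASS=ib:
underlying: o-ubor-ig-faz
1. b -> p, g -> k, z -> s / _ #: fires at position(s) 10: ouborigfas
2. 0 -> e / C _ C: inserts after position(s) 7: ouborigefas
3. o -> e, u -> i / F C0 _: no change
4. f -> v, s -> z, t -> d / V _ V: fires at position(s) 9: ouborigevas
surface: ouborigevas


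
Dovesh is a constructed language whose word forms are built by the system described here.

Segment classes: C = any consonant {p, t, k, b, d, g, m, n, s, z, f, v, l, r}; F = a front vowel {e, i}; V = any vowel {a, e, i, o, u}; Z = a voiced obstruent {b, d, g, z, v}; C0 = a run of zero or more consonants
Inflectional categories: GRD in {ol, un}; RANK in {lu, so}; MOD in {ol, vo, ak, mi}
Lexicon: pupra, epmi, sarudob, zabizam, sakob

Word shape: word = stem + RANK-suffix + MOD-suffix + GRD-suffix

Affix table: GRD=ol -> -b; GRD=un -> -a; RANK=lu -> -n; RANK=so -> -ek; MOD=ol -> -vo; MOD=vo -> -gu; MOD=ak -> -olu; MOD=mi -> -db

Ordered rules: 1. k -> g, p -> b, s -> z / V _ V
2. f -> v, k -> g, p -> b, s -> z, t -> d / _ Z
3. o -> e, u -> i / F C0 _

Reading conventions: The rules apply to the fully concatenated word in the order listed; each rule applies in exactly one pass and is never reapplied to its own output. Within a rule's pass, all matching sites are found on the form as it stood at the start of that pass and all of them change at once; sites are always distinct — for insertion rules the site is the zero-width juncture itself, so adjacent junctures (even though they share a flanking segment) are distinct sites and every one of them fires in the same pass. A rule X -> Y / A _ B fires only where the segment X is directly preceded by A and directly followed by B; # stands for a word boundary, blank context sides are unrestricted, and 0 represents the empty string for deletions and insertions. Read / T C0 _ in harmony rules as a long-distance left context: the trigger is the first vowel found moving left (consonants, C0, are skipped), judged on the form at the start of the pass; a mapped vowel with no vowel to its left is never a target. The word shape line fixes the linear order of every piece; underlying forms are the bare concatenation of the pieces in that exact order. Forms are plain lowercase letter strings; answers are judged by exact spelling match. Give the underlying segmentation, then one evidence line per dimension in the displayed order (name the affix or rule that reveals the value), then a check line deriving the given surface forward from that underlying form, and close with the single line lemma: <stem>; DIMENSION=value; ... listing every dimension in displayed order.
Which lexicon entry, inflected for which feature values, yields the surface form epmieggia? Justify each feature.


underlying: epmi-ek-gu-a
GRD=un - signalled by the affix -a
RANK=so - signalled by the affix -ek
MOD=vo - signalled by the affix -gu
check: epmiekgua -> epmiekgua -> epmieggua -> epmieggia
lemma: epmi; GRD=un; RANK=so; MOD=vo


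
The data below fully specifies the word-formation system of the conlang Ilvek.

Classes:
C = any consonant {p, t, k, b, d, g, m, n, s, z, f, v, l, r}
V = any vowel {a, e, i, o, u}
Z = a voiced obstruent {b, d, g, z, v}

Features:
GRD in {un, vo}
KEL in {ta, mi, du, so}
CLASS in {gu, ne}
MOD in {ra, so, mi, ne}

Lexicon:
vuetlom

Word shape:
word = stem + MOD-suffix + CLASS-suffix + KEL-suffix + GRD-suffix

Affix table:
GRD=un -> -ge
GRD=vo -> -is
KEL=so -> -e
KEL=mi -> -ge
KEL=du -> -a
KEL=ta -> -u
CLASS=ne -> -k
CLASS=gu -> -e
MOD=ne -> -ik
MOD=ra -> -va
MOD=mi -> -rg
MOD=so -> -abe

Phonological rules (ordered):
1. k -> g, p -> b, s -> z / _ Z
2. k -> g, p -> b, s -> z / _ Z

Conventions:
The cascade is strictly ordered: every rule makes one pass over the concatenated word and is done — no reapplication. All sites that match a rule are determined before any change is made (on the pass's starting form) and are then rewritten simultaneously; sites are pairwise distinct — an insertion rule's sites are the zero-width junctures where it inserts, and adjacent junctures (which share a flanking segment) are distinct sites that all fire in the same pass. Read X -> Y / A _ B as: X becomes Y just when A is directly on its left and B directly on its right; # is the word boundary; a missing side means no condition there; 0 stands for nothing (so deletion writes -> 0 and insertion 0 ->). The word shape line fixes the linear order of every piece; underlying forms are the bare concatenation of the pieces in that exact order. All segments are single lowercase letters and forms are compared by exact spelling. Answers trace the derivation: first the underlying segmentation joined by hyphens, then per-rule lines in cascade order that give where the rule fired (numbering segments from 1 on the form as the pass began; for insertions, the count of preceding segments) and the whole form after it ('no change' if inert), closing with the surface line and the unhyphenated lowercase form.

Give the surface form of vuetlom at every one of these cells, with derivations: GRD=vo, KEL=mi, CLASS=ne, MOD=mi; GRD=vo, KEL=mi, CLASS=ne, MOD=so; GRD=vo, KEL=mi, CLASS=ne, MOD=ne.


cell GRD=vo, KEL=mi, CLASS=ne, MOD=mi:
underlying: vuetlom-rg-k-ge-is
1. k -> g, p -> b, s -> z / _ Z: fires at position(s) 10: vuetlomrgggeis
2. k -> g, p -> b, s -> z / _ Z: no change
surface: vuetlomrgggeis

cell GRD=vo, KEL=mi, CLASS=ne, MOD=so:
underlying: vuetlom-abe-k-ge-is
1. k -> g, p -> b, s -> z / _ Z: fires at position(s) 11: vuetlomabeggeis
2. k -> g, p -> b, s -> z / _ Z: no change
surface: vuetlomabeggeis

cell GRD=vo, KEL=mi, CLASS=ne, MOD=ne:
underlying: vuetlom-ik-k-ge-is
1. k -> g, p -> b, s -> z / _ Z: fires at position(s) 10: vuetlomikggeis
2. k -> g, p -> b, s -> z / _ Z: fires at position(s) 9: vuetlomigggeis
surface: vuetlomigggeis


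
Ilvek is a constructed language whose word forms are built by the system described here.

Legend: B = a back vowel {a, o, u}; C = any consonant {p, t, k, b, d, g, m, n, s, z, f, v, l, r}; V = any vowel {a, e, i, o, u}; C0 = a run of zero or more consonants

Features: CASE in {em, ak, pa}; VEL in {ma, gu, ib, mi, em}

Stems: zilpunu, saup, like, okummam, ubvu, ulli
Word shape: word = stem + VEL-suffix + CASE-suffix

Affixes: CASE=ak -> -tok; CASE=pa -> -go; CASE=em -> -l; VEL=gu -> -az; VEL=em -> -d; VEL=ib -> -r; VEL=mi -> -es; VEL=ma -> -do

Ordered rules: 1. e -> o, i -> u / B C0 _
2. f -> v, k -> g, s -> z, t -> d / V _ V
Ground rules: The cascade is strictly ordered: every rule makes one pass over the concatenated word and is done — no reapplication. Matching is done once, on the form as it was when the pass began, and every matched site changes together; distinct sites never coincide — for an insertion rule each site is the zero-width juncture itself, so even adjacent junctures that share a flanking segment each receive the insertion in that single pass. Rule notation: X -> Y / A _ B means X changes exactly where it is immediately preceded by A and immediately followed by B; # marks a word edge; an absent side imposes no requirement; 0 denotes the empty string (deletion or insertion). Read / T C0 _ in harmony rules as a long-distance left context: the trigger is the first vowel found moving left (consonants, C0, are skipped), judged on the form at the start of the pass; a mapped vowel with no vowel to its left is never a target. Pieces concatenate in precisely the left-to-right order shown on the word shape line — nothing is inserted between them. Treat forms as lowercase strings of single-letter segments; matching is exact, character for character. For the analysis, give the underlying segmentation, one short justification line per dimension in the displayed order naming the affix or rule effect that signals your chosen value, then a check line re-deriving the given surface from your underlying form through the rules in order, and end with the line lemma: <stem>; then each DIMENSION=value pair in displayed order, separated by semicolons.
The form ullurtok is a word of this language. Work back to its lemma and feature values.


underlying: ulli-r-tok
CASE=ak - signalled by the affix -tok
VEL=ib - signalled by the affix -r
check: ullirtok -> ullurtok -> ullurtok
lemma: ulli; CASE=ak; VEL=ib


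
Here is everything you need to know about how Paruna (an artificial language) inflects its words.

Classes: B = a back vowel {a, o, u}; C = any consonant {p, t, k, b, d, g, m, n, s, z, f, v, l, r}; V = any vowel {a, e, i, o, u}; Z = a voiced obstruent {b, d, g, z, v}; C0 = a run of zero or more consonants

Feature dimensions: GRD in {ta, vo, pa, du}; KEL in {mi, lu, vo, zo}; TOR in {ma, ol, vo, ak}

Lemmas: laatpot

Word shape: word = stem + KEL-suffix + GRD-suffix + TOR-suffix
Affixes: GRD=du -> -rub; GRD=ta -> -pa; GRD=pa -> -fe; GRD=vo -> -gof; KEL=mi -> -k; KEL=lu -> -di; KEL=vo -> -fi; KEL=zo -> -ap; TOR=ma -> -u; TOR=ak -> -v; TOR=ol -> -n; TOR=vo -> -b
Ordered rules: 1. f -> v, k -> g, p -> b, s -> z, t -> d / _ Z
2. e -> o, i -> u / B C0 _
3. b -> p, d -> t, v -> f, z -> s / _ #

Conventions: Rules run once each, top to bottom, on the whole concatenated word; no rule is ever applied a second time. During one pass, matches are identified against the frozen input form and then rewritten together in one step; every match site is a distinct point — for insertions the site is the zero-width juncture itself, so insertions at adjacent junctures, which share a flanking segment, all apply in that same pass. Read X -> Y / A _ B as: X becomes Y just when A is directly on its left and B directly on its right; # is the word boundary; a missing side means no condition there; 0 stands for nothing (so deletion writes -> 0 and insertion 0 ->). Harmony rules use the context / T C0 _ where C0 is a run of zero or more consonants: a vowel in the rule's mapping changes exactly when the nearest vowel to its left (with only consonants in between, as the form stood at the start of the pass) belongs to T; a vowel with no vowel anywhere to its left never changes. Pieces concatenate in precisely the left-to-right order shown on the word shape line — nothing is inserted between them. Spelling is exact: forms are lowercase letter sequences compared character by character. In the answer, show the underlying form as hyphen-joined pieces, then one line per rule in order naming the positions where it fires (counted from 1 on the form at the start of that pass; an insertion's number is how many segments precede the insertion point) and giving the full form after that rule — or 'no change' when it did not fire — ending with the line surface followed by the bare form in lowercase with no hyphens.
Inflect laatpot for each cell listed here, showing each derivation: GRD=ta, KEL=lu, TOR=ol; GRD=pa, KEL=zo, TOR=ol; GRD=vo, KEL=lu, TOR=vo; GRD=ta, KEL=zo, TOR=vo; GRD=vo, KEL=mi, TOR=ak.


cell GRD=ta, KEL=lu, TOR=ol:
underlying: laatpot-di-pa-n
1. f -> v, k -> g, p -> b, s -> z, t -> d / _ Z: fires at position(s) 7: laatpoddipan
2. e -> o, i -> u / B C0 _: fires at position(s) 9: laatpoddupan
3. b -> p, d -> t, v -> f, z -> s / _ #: no change
surface: laatpoddupan

cell GRD=pa, KEL=zo, TOR=ol:
underlying: laatpot-ap-fe-n
1. f -> v, k -> g, p -> b, s -> z, t -> d / _ Z: no change
2. e -> o, i -> u / B C0 _: fires at position(s) 11: laatpotapfon
3. b -> p, d -> t, v -> f, z -> s / _ #: no change
surface: laatpotapfon

cell GRD=vo, KEL=lu, TOR=vo:
underlying: laatpot-di-gof-b
1. f -> v, k -> g, p -> b, s -> z, t -> d / _ Z: fires at position(s) 7, 12: laatpoddigovb
2. e -> o, i -> u / B C0 _: fires at position(s) 9: laatpoddugovb
3. b -> p, d -> t, v -> f, z -> s / _ #: fires at position(s) 13: laatpoddugovp
surface: laatpoddugovp

cell GRD=ta, KEL=zo, TOR=vo:
underlying: laatpot-ap-pa-b
1. f -> v, k -> g, p -> b, s -> z, t -> d / _ Z: no change
2. e -> o, i -> u / B C0 _: no change
3. b -> p, d -> t, v -> f, z -> s / _ #: fires at position(s) 12: laatpotappap
surface: laatpotappap

cell GRD=vo, KEL=mi, TOR=ak:
underlying: laatpot-k-gof-v
1. f -> v, k -> g, p -> b, s -> z, t -> d / _ Z: fires at position(s) 8, 11: laatpotggovv
2. e -> o, i -> u / B C0 _: no change
3. b -> p, d -> t, v -> f, z -> s / _ #: fires at position(s) 12: laatpotggovf
surface: laatpotggovf
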